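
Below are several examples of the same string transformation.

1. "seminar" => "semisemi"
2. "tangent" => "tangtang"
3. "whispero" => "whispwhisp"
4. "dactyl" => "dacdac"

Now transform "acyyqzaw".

acyyqacyyq

In each case the input is transformed by: delete the last 3 characters, then write the whole string twice.
On "acyyqzaw": the first step gives "acyyq", and the second then gives "acyyqacyyq".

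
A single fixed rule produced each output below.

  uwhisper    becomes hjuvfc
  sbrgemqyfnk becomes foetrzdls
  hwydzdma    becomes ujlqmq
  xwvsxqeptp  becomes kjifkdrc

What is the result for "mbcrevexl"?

Rule — delete the last 2 characters, then shift every letter 13 places forward in the alphabet (wrapping around) — i.e. ROT13.
For "mbcrevexl", step one produces "mbcreve"; step two turns that into "zoperir".
(Check on "hwydzdma": → "hwydzd" → "ujlqmq" ✓)

zoperir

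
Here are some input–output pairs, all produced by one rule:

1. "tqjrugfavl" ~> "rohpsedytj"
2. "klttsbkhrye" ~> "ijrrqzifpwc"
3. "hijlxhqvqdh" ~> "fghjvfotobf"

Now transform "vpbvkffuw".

The transformation: shift every letter 2 places backward in the alphabet (wrapping around).
Applying that to "vpbvkffuw" gives "tnztiddsu".

tnztiddsu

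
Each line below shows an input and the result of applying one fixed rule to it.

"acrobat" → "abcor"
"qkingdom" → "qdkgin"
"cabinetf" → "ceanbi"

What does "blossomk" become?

What's happening: delete the last 2 characters, then take characters alternately from the front and the back (1st, last, 2nd, 2nd-last, ...).
Starting from "blossomk": after the first operation, "blosso"; after the second, "bolsos".
(Check on "cabinetf": → "cabine" → "ceanbi" ✓)

bolsos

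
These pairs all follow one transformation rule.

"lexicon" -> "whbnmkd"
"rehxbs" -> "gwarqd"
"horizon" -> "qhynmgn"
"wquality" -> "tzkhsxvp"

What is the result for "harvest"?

The transformation: shift every letter 1 place backward in the alphabet (wrapping around), then move the first 2 characters to the end (rotate left by 2).
"harvest" → "gzqudrs" → "qudrsgz".

qudrsgz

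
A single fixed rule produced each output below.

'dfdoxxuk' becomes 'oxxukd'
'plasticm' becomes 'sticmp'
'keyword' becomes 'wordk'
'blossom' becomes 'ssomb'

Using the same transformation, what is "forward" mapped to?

wardf

What's happening: move the first 3 characters to the end (rotate left by 3), then delete the last 2 characters.
For "forward", step one produces "wardfor"; step two turns that into "wardf".
(Check on "plasticm": → "sticmpla" → "sticmp" ✓)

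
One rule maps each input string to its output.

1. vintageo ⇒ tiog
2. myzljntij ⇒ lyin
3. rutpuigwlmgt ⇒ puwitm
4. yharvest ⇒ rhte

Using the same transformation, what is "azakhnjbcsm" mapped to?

The transformation: keep every other character starting from the second (positions 2nd, 4th, 6th, ...), then swap each adjacent pair of characters (1↔2, 3↔4, ...).
For "azakhnjbcsm", step one produces "zknbs"; step two turns that into "kzbns".

kzbns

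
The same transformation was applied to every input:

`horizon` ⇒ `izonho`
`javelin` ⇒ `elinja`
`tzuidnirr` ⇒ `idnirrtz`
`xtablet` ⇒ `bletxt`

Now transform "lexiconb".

In each case the input is transformed by: move the first 3 characters to the end (rotate left by 3), then delete the last character.
Working it through for "lexiconb": intermediate "iconblex", final "iconble".

iconble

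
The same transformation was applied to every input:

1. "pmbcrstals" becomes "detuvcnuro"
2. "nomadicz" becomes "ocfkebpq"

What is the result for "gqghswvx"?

ijuyxzis

Each output is the input with this applied: shift every letter 2 places forward in the alphabet (wrapping around), then move the first 2 characters to the end (rotate left by 2).
Working it through for "gqghswvx": intermediate "isijuyxz", final "ijuyxzis".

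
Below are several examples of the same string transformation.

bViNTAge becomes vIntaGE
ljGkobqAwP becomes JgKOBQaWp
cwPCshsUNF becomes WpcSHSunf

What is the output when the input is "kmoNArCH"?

MOnaRch

In each case the input is transformed by: flip the case of every letter, then delete the first character.
Working it through for "kmoNArCH": intermediate "KMOnaRch", final "MOnaRch".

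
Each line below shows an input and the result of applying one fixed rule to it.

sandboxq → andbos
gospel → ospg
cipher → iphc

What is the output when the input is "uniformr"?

The pattern: delete the last 2 characters, then move the first character to the end.
Applying both steps to "uniformr": "unifor", then "niforu".

niforu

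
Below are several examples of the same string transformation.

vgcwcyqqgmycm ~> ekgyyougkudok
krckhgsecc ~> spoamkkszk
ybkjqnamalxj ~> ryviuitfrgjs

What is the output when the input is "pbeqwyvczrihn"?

yegdkhzqpvxjm

Rule — move the first 3 characters to the end (rotate left by 3), then shift every letter 8 places forward in the alphabet (wrapping around).
So "pbeqwyvczrihn" becomes "yegdkhzqpvxjm".
(Check on "krckhgsecc": → "khgsecckrc" → "spoamkkszk" ✓)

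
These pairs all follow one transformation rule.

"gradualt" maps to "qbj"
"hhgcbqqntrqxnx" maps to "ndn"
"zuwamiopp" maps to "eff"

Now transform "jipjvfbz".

vrp

The pattern: shift every letter 10 places backward in the alphabet (wrapping around), then keep only the last 3 characters.
Working it through for "jipjvfbz": intermediate "zyfzlvrp", final "vrp".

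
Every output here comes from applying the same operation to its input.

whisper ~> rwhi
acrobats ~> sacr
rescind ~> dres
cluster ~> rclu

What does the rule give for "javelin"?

Rule — move the first 3 characters to the end (rotate left by 3), then keep only the last 4 characters.
"javelin" → "elinjav" → "njav".

njav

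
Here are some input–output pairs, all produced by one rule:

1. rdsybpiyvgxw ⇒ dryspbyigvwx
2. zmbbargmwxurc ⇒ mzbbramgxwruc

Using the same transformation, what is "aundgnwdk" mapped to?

Looking at the pairs, the operation is to swap each adjacent pair of characters (1↔2, 3↔4, ...).
On "aundgnwdk" that produces "uadnngdwk".

uadnngdwk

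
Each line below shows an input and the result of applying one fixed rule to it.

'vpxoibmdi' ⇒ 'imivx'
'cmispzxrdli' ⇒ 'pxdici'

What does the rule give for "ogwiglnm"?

gnow

The rule is to keep every other character starting from the first (positions 1st, 3rd, 5th, ...), then move the first 2 characters to the end (rotate left by 2).
Working it through for "ogwiglnm": intermediate "owgn", final "gnow".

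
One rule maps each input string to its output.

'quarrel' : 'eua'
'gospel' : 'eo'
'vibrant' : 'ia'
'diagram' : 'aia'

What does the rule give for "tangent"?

ae

Rule — move the last 2 characters to the front (rotate right by 2), then keep only the vowels.
Working it through for "tangent": intermediate "nttange", final "ae".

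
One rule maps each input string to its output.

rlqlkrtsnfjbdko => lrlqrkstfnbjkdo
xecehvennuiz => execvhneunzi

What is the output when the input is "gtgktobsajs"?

In each case the input is transformed by: swap each adjacent pair of characters (1↔2, 3↔4, ...).
"gtgktobsajs" → "tgkgotsbjas".

tgkgotsbjas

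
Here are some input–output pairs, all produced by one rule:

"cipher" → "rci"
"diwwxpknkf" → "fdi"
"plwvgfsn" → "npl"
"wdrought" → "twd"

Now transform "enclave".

What's happening: move the first 2 characters to the end (rotate left by 2), then keep only the last 3 characters.
Applying both steps to "enclave": "claveen", then "een".

een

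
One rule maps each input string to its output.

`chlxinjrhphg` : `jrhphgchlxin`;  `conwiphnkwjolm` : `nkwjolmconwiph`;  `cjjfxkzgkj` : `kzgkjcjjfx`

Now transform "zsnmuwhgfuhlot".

The transformation: swap the front and back halves of the string.
"zsnmuwhgfuhlot" → "gfuhlotzsnmuwh".

gfuhlotzsnmuwh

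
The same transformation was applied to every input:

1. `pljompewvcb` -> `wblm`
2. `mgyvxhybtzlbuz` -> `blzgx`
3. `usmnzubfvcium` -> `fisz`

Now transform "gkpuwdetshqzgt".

tqtkw

The pattern: keep one character in every 3, starting at position 2 (positions 2nd, 5th, 8th, ...), then move the first 2 characters to the end (rotate left by 2).
Starting from "gkpuwdetshqzgt": after the first operation, "kwtqt"; after the second, "tqtkw".
(Check on "pljompewvcb": → "lmwb" → "wblm" ✓)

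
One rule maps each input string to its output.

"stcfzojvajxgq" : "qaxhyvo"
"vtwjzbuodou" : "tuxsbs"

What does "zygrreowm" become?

xepmk

In each case the input is transformed by: keep every other character starting from the first (positions 1st, 3rd, 5th, ...), then shift every letter 2 places backward in the alphabet (wrapping around).
On "zygrreowm": the first step gives "zgrom", and the second then gives "xepmk".
(Check on "vtwjzbuodou": → "vwzudu" → "tuxsbs" ✓)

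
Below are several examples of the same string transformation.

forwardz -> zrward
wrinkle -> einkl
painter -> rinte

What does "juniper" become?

rnipe

The pattern: delete the first 2 characters, then move the last character to the front.
Working it through for "juniper": intermediate "niper", final "rnipe".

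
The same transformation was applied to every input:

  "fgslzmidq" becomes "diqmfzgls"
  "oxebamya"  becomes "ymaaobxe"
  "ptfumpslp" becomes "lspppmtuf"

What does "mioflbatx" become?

Rule — move the last 2 characters to the front (rotate right by 2), then take characters alternately from the front and the back (1st, last, 2nd, 2nd-last, ...).
Applying both steps to "mioflbatx": "txmioflba", then "taxbmlifo".

taxbmlifo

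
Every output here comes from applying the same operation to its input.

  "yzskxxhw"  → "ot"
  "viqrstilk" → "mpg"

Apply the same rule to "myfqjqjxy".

The rule is to keep one character in every 3, starting at position 3 (positions 3rd, 6th, 9th, ...), then shift every letter 4 places backward in the alphabet (wrapping around).
"myfqjqjxy" → "fqy" → "bmu".

bmu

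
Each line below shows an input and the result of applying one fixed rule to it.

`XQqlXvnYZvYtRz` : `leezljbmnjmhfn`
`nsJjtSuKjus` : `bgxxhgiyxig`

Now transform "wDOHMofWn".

Each output is the input with this applied: shift every letter 12 places backward in the alphabet (wrapping around), then convert every letter to lowercase.
Working it through for "wDOHMofWn": intermediate "kRCVActKb", final "krcvactkb".

krcvactkb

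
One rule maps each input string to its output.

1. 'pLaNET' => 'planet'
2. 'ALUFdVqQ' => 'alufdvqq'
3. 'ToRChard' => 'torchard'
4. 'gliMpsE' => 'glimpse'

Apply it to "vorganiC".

vorganic

Each output is the input with this applied: convert every letter to lowercase.
On "vorganiC" that produces "vorganic".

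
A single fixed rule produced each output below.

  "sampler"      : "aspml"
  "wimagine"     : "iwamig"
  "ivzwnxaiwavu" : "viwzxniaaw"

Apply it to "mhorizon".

The transformation: delete the last 2 characters, then swap each adjacent pair of characters (1↔2, 3↔4, ...).
"mhorizon" → "mhoriz" → "hmrozi".

hmrozi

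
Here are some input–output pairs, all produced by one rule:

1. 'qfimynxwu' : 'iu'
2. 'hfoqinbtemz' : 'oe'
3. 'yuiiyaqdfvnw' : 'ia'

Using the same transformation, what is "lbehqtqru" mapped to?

eu

The rule is to keep one character in every 3, starting at position 3 (positions 3rd, 6th, 9th, ...), then keep only the vowels.
"lbehqtqru" → "etu" → "eu".
(Check on "yuiiyaqdfvnw": → "iafw" → "ia" ✓)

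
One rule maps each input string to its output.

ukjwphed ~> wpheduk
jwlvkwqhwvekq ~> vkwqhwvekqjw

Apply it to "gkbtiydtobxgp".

tiydtobxgpgk

The pattern: move the first 3 characters to the end (rotate left by 3), then delete the last character.
"gkbtiydtobxgp" → "tiydtobxgpgkb" → "tiydtobxgpgk".
(Check on "jwlvkwqhwvekq": → "vkwqhwvekqjwl" → "vkwqhwvekqjw" ✓)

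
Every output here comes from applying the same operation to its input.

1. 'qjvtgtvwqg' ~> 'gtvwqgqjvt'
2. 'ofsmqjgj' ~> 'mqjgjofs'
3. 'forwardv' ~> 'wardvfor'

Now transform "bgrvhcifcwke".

Looking at the pairs, the operation is to move the last character to the front, then swap the front and back halves of the string.
Starting from "bgrvhcifcwke": after the first operation, "ebgrvhcifcwk"; after the second, "cifcwkebgrvh".

cifcwkebgrvh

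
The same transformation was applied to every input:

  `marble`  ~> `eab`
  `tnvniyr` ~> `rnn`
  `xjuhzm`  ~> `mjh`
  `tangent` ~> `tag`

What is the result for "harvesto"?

oavs

What's happening: move the last 2 characters to the front (rotate right by 2), then keep every other character starting from the second (positions 2nd, 4th, 6th, ...).
For "harvesto", step one produces "toharves"; step two turns that into "oavs".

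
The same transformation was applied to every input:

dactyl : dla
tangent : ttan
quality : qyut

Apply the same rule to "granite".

What's happening: take characters alternately from the front and the back (1st, last, 2nd, 2nd-last, ...), then delete the last 3 characters.
On "granite": the first step gives "gertain", and the second then gives "gert".

gert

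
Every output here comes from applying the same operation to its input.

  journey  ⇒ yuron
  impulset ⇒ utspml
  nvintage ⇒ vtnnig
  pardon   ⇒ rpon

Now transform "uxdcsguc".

xuusgd

The transformation: sort the characters into reverse alphabetical order, then delete the last 2 characters.
Working it through for "uxdcsguc": intermediate "xuusgdcc", final "xuusgd".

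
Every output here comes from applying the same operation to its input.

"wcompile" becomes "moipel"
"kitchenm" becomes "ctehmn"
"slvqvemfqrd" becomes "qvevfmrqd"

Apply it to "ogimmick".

miimkc

The pattern: delete the first 2 characters, then swap each adjacent pair of characters (1↔2, 3↔4, ...).
Starting from "ogimmick": after the first operation, "immick"; after the second, "miimkc".
(Check on "wcompile": → "ompile" → "moipel" ✓)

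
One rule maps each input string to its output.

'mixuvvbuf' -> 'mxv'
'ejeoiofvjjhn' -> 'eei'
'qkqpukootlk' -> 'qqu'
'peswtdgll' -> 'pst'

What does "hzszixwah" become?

hsi

The transformation: keep every other character starting from the first (positions 1st, 3rd, 5th, ...), then keep only the first 3 characters.
"hzszixwah" → "hsiwh" → "hsi".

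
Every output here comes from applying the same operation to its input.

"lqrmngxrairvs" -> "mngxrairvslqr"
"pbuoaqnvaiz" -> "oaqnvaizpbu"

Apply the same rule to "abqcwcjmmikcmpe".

The pattern: move the first 3 characters to the end (rotate left by 3).
For "abqcwcjmmikcmpe" the result is "cwcjmmikcmpeabq".

cwcjmmikcmpeabq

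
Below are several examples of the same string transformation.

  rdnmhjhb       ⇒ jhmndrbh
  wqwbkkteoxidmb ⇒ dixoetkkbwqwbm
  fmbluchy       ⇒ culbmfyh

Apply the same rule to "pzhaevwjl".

Each output is the input with this applied: move the last 2 characters to the front (rotate right by 2), then reverse the string.
On "pzhaevwjl": the first step gives "jlpzhaevw", and the second then gives "wveahzplj".

wveahzplj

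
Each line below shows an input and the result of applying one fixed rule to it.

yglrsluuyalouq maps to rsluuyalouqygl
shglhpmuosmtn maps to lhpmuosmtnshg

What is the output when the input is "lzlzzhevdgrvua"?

zzhevdgrvualzl

The transformation: move the first 3 characters to the end (rotate left by 3).
Doing the same to "lzlzzhevdgrvua": "zzhevdgrvualzl".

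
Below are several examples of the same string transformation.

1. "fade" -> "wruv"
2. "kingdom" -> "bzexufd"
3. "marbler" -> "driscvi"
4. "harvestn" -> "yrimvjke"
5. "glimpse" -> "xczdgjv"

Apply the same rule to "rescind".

ivjtzeu

The rule is to shift every letter 9 places backward in the alphabet (wrapping around).
For "rescind" the result is "ivjtzeu".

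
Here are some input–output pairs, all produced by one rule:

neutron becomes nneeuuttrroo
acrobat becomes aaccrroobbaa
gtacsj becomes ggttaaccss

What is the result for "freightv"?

What's happening: delete the last character, then double every character.
Applying both steps to "freightv": "freight", then "ffrreeiigghhtt".

ffrreeiigghhtt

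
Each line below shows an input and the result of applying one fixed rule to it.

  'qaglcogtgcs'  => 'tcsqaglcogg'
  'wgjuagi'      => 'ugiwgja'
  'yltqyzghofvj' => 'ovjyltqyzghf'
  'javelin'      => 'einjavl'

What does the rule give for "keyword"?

wrdkeyo

Rule — move the last 3 characters to the front (rotate right by 3), then swap the first and last characters.
Applying both steps to "keyword": "ordkeyw", then "wrdkeyo".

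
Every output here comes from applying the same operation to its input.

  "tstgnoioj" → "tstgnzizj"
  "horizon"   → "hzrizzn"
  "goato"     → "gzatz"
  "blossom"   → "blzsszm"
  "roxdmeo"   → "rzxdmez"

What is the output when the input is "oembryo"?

zembryz

The transformation: replace every "o" with "z".
So "oembryo" becomes "zembryz".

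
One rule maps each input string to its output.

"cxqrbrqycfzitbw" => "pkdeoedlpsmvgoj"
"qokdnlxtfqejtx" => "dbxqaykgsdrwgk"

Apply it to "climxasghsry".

Rule — shift every letter 13 places forward in the alphabet (wrapping around) — i.e. ROT13.
Doing the same to "climxasghsry": "pyvzknftufel".

pyvzknftufel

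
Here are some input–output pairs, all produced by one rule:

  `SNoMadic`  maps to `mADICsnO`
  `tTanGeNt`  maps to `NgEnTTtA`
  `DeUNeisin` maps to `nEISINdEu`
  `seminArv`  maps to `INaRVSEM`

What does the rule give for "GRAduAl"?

The pattern: flip the case of every letter, then move the first 3 characters to the end (rotate left by 3).
Doing the same to "GRAduAl": "DUaLgra".

DUaLgra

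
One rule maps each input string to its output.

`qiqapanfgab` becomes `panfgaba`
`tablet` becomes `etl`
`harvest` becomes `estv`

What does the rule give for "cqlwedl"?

What's happening: delete the first 3 characters, then move the first character to the end.
On "cqlwedl" that produces "edlw".
(Check on "harvest": → "vest" → "estv" ✓)

edlw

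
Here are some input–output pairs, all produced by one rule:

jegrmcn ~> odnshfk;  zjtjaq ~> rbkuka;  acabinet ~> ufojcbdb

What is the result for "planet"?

ufobmq

Each output is the input with this applied: reverse the string, then shift every letter 1 place forward in the alphabet (wrapping around).
For "planet", step one produces "tenalp"; step two turns that into "ufobmq".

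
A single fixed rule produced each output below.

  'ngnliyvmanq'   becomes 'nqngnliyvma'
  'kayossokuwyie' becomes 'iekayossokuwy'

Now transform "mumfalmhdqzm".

zmmumfalmhdq

The pattern: move the last 2 characters to the front (rotate right by 2).
Doing the same to "mumfalmhdqzm": "zmmumfalmhdq".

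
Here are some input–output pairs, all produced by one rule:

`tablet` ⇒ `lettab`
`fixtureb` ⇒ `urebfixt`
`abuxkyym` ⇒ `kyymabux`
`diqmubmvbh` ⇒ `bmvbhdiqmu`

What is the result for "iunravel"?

aveliunr

Looking at the pairs, the operation is to swap the front and back halves of the string.
For "iunravel" the result is "aveliunr".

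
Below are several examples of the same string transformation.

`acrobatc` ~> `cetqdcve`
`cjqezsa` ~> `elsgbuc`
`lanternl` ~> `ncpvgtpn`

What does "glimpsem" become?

inkorugo

The rule is to shift every letter 2 places forward in the alphabet (wrapping around).
Applying that to "glimpsem" gives "inkorugo".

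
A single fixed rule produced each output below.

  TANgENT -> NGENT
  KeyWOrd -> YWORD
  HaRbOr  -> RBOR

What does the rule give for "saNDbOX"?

NDBOX

In each case the input is transformed by: delete the first 2 characters, then convert every letter to uppercase.
Starting from "saNDbOX": after the first operation, "NDbOX"; after the second, "NDBOX".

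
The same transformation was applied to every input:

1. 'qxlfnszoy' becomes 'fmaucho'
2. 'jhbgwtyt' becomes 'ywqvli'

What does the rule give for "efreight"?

What's happening: delete the last 2 characters, then shift every letter 11 places backward in the alphabet (wrapping around).
Applying both steps to "efreight": "efreig", then "tugtxv".

tugtxv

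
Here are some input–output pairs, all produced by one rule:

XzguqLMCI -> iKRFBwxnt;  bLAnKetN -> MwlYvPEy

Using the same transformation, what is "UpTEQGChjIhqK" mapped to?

Each output is the input with this applied: shift every letter 11 places forward in the alphabet (wrapping around), then flip the case of every letter.
Working it through for "UpTEQGChjIhqK": intermediate "FaEPBRNsuTsbV", final "fAepbrnSUtSBv".
(Check on "XzguqLMCI": → "IkrfbWXNT" → "iKRFBwxnt" ✓)

fAepbrnSUtSBv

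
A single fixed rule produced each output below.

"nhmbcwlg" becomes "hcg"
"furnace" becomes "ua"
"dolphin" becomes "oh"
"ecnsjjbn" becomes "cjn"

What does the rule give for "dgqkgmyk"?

Each output is the input with this applied: keep one character in every 3, starting at position 2 (positions 2nd, 5th, 8th, ...).
Applying that to "dgqkgmyk" gives "ggk".

ggk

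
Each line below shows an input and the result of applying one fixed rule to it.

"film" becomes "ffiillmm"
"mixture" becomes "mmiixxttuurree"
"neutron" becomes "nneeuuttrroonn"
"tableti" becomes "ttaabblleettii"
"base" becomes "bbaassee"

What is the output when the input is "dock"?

ddoocckk

What's happening: double every character.
"dock" → "ddoocckk".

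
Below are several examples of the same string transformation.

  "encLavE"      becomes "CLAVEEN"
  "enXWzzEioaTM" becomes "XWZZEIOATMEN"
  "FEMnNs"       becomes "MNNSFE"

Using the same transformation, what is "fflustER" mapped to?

Each output is the input with this applied: move the first 2 characters to the end (rotate left by 2), then convert every letter to uppercase.
On "fflustER": the first step gives "lustERff", and the second then gives "LUSTERFF".
(Check on "encLavE": → "cLavEen" → "CLAVEEN" ✓)

LUSTERFF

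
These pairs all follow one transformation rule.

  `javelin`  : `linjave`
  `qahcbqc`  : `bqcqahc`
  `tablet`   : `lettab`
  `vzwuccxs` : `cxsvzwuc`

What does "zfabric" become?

riczfab

In each case the input is transformed by: move the last 3 characters to the front (rotate right by 3).
On "zfabric" that produces "riczfab".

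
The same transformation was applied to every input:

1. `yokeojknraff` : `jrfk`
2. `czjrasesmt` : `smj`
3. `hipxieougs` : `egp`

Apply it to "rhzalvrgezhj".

vejz

The pattern: keep one character in every 3, starting at position 3 (positions 3rd, 6th, 9th, ...), then move the first character to the end.
Applying both steps to "rhzalvrgezhj": "zvej", then "vejz".
(Check on "czjrasesmt": → "jsm" → "smj" ✓)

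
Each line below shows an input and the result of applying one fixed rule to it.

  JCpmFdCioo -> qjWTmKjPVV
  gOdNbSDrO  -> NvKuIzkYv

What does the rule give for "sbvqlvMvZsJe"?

Rule — shift every letter 7 places forward in the alphabet (wrapping around), then flip the case of every letter.
Doing the same to "sbvqlvMvZsJe": "ZICXSCtCgZqL".

ZICXSCtCgZqL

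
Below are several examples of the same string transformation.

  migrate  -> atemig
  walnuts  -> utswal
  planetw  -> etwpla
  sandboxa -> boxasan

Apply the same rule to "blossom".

somblo

The pattern: move the first 3 characters to the end (rotate left by 3), then delete the first character.
On "blossom": the first step gives "ssomblo", and the second then gives "somblo".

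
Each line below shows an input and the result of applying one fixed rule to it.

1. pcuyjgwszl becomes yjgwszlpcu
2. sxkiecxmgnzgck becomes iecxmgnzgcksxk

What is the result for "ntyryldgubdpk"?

In each case the input is transformed by: move the first 3 characters to the end (rotate left by 3).
"ntyryldgubdpk" → "ryldgubdpknty".

ryldgubdpknty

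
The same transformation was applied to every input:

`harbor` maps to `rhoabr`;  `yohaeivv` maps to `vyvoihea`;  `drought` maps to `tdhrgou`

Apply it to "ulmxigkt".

tuklgmix

In each case the input is transformed by: take characters alternately from the front and the back (1st, last, 2nd, 2nd-last, ...), then swap each adjacent pair of characters (1↔2, 3↔4, ...).
On "ulmxigkt": the first step gives "utlkmgxi", and the second then gives "tuklgmix".
(Check on "drought": → "dtrhogu" → "tdhrgou" ✓)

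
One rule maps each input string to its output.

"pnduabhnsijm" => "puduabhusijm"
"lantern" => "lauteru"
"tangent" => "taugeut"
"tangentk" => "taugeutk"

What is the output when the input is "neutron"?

ueutrou

Rule — replace every "n" with "u".
"neutron" → "ueutrou".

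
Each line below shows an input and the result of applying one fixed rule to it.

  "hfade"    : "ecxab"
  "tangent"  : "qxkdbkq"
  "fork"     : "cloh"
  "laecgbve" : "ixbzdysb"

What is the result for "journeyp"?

In each case the input is transformed by: shift every letter 3 places backward in the alphabet (wrapping around).
Doing the same to "journeyp": "glrokbvm".

glrokbvm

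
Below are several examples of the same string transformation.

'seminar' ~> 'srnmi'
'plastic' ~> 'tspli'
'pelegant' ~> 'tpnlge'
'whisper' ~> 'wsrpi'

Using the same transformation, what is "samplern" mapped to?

srpnml

In each case the input is transformed by: sort the characters into reverse alphabetical order, then delete the last 2 characters.
Applying both steps to "samplern": "srpnmlea", then "srpnml".
(Check on "seminar": → "srnmiea" → "srnmi" ✓)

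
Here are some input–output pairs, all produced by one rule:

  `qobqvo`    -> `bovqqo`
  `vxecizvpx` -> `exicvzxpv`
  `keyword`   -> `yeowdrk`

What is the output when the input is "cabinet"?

banitec

In each case the input is transformed by: move the first character to the end, then swap each adjacent pair of characters (1↔2, 3↔4, ...).
Working it through for "cabinet": intermediate "abinetc", final "banitec".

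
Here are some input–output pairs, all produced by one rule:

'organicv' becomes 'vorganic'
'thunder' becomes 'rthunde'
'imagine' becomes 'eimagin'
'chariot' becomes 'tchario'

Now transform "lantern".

nlanter

What's happening: move the last character to the front.
Doing the same to "lantern": "nlanter".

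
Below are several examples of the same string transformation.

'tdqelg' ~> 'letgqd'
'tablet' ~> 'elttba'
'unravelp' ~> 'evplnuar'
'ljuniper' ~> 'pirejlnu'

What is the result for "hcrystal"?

Each output is the input with this applied: swap the front and back halves of the string, then swap each adjacent pair of characters (1↔2, 3↔4, ...).
Starting from "hcrystal": after the first operation, "stalhcry"; after the second, "tslachyr".
(Check on "ljuniper": → "iperljun" → "pirejlnu" ✓)

tslachyr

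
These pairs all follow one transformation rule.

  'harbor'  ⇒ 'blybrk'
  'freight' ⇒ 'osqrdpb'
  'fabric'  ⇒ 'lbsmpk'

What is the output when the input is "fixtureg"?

What's happening: move the first 2 characters to the end (rotate left by 2), then shift every letter 10 places forward in the alphabet (wrapping around).
Working it through for "fixtureg": intermediate "xturegfi", final "hdeboqps".

hdeboqps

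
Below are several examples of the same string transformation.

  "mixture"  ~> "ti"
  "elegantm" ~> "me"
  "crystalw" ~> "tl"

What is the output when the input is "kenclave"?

Each output is the input with this applied: sort the characters into reverse alphabetical order, then keep one character in every 3, starting at position 3 (positions 3rd, 6th, 9th, ...).
"kenclave" → "vnlkeeca" → "le".

le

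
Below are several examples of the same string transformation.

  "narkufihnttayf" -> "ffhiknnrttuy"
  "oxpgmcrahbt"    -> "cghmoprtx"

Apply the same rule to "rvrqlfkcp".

klpqrrv

Each output is the input with this applied: sort the characters into alphabetical order, then delete the first 2 characters.
For "rvrqlfkcp", step one produces "cfklpqrrv"; step two turns that into "klpqrrv".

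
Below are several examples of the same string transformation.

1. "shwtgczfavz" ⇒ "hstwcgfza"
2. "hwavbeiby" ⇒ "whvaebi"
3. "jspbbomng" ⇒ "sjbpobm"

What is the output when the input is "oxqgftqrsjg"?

xogqtfrqs

What's happening: delete the last 2 characters, then swap each adjacent pair of characters (1↔2, 3↔4, ...).
"oxqgftqrsjg" → "xogqtfrqs".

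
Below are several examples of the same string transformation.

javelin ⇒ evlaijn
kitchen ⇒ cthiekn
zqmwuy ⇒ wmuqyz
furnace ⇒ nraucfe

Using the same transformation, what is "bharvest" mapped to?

ravhebst

Looking at the pairs, the operation is to move the first 3 characters to the end (rotate left by 3), then take characters alternately from the front and the back (1st, last, 2nd, 2nd-last, ...).
For "bharvest", step one produces "rvestbha"; step two turns that into "ravhebst".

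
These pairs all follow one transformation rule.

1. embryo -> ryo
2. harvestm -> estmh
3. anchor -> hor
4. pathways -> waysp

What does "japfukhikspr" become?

Looking at the pairs, the operation is to swap the front and back halves of the string, then delete the last 3 characters.
"japfukhikspr" → "hiksprjapfuk" → "hiksprjap".
(Check on "anchor": → "horanc" → "hor" ✓)

hiksprjap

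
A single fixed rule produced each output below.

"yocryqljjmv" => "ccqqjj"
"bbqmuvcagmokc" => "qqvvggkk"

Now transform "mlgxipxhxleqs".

ggppxxqq

Rule — keep one character in every 3, starting at position 3 (positions 3rd, 6th, 9th, ...), then double every character.
For "mlgxipxhxleqs", step one produces "gpxq"; step two turns that into "ggppxxqq".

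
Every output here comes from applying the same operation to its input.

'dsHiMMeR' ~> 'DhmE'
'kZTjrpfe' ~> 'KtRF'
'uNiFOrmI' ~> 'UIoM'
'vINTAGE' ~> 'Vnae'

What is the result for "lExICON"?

Rule — flip the case of every letter, then keep every other character starting from the first (positions 1st, 3rd, 5th, ...).
"lExICON" → "LXcn".

LXcn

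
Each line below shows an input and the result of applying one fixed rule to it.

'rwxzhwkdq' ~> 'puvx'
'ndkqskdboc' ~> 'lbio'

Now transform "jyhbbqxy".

The transformation: shift every letter 2 places backward in the alphabet (wrapping around), then keep only the first 4 characters.
Applying both steps to "jyhbbqxy": "hwfzzovw", then "hwfz".
(Check on "ndkqskdboc": → "lbioqibzma" → "lbio" ✓)

hwfz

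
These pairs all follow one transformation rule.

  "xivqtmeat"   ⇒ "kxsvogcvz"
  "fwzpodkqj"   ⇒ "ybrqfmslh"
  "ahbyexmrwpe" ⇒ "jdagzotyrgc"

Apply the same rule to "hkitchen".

The pattern: shift every letter 2 places forward in the alphabet (wrapping around), then move the first character to the end.
Applying both steps to "hkitchen": "jmkvejgp", then "mkvejgpj".

mkvejgpj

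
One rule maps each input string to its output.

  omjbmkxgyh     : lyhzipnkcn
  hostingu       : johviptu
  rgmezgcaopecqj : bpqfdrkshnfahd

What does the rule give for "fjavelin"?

fmjogkbw

The transformation: swap the front and back halves of the string, then shift every letter 1 place forward in the alphabet (wrapping around).
Doing the same to "fjavelin": "fmjogkbw".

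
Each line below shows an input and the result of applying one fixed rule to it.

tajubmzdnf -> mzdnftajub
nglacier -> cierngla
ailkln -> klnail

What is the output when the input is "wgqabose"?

bosewgqa

Each output is the input with this applied: swap the front and back halves of the string.
Doing the same to "wgqabose": "bosewgqa".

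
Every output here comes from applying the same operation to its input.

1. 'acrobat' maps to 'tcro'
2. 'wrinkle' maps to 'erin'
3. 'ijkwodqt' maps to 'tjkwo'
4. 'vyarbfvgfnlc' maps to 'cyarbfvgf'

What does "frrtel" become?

Rule — swap the first and last characters, then delete the last 3 characters.
So "frrtel" becomes "lrr".

lrr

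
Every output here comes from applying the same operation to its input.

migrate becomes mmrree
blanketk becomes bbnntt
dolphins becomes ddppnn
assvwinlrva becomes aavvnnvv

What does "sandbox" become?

The transformation: keep one character in every 3, starting at position 1 (positions 1st, 4th, 7th, ...), then double every character.
"sandbox" → "sdx" → "ssddxx".

ssddxx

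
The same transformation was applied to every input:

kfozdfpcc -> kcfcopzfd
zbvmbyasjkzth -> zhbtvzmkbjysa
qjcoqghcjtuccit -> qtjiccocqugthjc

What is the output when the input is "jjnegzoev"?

Rule — take characters alternately from the front and the back (1st, last, 2nd, 2nd-last, ...).
Applying that to "jjnegzoev" gives "jvjenoezg".

jvjenoezg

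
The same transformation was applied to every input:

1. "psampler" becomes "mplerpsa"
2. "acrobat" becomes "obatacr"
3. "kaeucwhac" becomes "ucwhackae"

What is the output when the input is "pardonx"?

donxpar

Looking at the pairs, the operation is to move the first 3 characters to the end (rotate left by 3).
So "pardonx" becomes "donxpar".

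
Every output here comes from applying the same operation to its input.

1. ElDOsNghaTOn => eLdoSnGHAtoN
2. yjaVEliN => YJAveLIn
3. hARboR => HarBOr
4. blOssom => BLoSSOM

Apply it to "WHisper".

What's happening: flip the case of every letter.
For "WHisper" the result is "whISPER".

whISPER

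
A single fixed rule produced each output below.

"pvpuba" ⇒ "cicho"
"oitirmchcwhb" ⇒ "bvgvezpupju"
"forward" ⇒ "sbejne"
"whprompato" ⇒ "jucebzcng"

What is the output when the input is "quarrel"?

dhneer

The rule is to shift every letter 13 places forward in the alphabet (wrapping around) — i.e. ROT13, then delete the last character.
On "quarrel" that produces "dhneer".
(Check on "pvpuba": → "cichon" → "cicho" ✓)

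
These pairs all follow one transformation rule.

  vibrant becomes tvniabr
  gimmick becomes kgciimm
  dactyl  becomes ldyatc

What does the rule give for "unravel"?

luenvra

Rule — take characters alternately from the front and the back (1st, last, 2nd, 2nd-last, ...), then swap each adjacent pair of characters (1↔2, 3↔4, ...).
Starting from "unravel": after the first operation, "ulnerva"; after the second, "luenvra".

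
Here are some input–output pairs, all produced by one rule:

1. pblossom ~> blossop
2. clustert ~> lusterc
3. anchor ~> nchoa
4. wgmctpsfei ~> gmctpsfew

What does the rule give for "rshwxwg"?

What's happening: delete the last character, then move the first character to the end.
"rshwxwg" → "shwxwr".

shwxwr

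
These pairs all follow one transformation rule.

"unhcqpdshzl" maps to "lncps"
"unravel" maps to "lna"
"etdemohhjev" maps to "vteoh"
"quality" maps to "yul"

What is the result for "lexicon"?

nei

Looking at the pairs, the operation is to move the last 2 characters to the front (rotate right by 2), then keep every other character starting from the second (positions 2nd, 4th, 6th, ...).
Working it through for "lexicon": intermediate "onlexic", final "nei".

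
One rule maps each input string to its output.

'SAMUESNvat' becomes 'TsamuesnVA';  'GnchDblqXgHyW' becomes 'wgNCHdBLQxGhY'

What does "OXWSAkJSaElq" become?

Looking at the pairs, the operation is to flip the case of every letter, then move the last character to the front.
"OXWSAkJSaElq" → "oxwsaKjsAeLQ" → "QoxwsaKjsAeL".

QoxwsaKjsAeL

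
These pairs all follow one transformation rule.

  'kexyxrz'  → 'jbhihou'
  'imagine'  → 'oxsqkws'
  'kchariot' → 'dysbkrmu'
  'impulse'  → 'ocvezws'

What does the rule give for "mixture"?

obedhsw

In each case the input is transformed by: shift every letter 10 places forward in the alphabet (wrapping around), then reverse the string.
Starting from "mixture": after the first operation, "wshdebo"; after the second, "obedhsw".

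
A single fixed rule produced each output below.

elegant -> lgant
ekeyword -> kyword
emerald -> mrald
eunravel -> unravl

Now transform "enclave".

nclav

Rule — remove every "e".
On "enclave" that produces "nclav".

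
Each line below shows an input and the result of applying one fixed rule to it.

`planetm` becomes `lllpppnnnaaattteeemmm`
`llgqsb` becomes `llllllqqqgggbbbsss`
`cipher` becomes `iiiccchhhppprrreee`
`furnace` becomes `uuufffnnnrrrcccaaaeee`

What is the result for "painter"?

aaapppnnniiieeetttrrr

Each output is the input with this applied: swap each adjacent pair of characters (1↔2, 3↔4, ...), then repeat every character 3 times.
Working it through for "painter": intermediate "apnietr", final "aaapppnnniiieeetttrrr".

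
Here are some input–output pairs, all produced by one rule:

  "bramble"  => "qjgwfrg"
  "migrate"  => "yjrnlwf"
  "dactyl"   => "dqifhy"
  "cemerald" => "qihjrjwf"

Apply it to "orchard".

witwhmf

Looking at the pairs, the operation is to move the last 2 characters to the front (rotate right by 2), then shift every letter 5 places forward in the alphabet (wrapping around).
On "orchard": the first step gives "rdorcha", and the second then gives "witwhmf".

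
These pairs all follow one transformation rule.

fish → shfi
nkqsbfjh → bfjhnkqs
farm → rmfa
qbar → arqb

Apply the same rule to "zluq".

Rule — swap the front and back halves of the string.
"zluq" → "uqzl".

uqzl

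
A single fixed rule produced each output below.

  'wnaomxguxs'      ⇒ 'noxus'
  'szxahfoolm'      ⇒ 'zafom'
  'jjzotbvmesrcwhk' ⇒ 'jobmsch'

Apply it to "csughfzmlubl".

Rule — keep every other character starting from the second (positions 2nd, 4th, 6th, ...).
Doing the same to "csughfzmlubl": "sgfmul".

sgfmul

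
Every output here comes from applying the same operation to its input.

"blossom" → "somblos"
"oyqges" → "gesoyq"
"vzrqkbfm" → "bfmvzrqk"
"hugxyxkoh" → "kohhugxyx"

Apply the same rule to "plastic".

Rule — move the last 3 characters to the front (rotate right by 3).
"plastic" → "ticplas".

ticplas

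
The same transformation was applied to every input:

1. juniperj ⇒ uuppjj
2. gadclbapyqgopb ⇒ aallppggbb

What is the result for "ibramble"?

bbmmee

The transformation: keep one character in every 3, starting at position 2 (positions 2nd, 5th, 8th, ...), then double every character.
Working it through for "ibramble": intermediate "bme", final "bbmmee".
(Check on "juniperj": → "upj" → "uuppjj" ✓)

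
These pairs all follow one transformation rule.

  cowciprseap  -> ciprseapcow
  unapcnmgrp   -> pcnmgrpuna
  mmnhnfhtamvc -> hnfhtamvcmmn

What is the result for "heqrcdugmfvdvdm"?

The pattern: move the first 3 characters to the end (rotate left by 3).
Doing the same to "heqrcdugmfvdvdm": "rcdugmfvdvdmheq".

rcdugmfvdvdmheq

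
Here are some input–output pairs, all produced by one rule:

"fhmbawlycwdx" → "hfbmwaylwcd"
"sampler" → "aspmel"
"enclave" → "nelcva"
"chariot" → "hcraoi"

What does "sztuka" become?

zsutk

The pattern: delete the last character, then swap each adjacent pair of characters (1↔2, 3↔4, ...).
"sztuka" → "sztuk" → "zsutk".
(Check on "enclave": → "enclav" → "nelcva" ✓)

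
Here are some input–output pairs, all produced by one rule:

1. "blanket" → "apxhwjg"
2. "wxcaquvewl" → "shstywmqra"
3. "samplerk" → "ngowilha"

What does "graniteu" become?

aqcnwjep

Rule — move the last 2 characters to the front (rotate right by 2), then shift every letter 4 places backward in the alphabet (wrapping around).
"graniteu" → "eugranit" → "aqcnwjep".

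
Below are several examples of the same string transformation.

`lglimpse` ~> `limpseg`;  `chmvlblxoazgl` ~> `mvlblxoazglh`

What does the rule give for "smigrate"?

igratem

In each case the input is transformed by: delete the first character, then move the first character to the end.
Working it through for "smigrate": intermediate "migrate", final "igratem".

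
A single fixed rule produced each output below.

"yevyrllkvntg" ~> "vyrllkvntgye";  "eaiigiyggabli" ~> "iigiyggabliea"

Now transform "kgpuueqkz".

Rule — move the first 2 characters to the end (rotate left by 2).
Doing the same to "kgpuueqkz": "puueqkzkg".

puueqkzkg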